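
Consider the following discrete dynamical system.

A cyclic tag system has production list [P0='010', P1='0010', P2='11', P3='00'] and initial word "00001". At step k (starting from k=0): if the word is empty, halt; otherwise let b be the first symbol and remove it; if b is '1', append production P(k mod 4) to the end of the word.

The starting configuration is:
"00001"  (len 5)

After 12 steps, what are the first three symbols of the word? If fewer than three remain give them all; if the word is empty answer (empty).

0) "00001"  (len 5)
1) "0001"  (len 4)
2) "001"  (len 3)
3) "01"  (len 2)
4) "1"  (len 1)
5) "010"  (len 3)
6) "10"  (len 2)
7) "011"  (len 3)
8) "11"  (len 2)
9) "1010"  (len 4)
10) "0100010"  (len 7)
11) "100010"  (len 6)
12) "0001000"  (len 7)

000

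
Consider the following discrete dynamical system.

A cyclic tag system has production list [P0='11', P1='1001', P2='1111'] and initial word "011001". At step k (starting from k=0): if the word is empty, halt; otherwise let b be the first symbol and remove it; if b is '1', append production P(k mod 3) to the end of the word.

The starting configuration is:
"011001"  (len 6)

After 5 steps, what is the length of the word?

9

step 0: "011001"  (len 6)
step 1: "11001"  (len 5)
step 2: "10011001"  (len 8)
step 3: "00110011111"  (len 11)
step 4: "0110011111"  (len 10)
step 5: "110011111"  (len 9)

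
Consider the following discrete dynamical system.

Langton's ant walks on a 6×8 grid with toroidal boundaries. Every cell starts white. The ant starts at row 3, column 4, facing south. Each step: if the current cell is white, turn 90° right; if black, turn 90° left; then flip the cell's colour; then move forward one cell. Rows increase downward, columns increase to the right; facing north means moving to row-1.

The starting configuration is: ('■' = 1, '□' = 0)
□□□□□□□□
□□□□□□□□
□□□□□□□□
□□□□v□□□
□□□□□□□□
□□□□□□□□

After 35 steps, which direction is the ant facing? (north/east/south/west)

west

[0] □□□□□□□□
□□□□□□□□
□□□□□□□□
□□□□v□□□
□□□□□□□□
□□□□□□□□
[1] □□□□□□□□
□□□□□□□□
□□□□□□□□
□□□<■□□□
□□□□□□□□
□□□□□□□□
[2] □□□□□□□□
□□□□□□□□
□□□^□□□□
□□□■■□□□
□□□□□□□□
□□□□□□□□
[3] □□□□□□□□
□□□□□□□□
□□□■>□□□
□□□■■□□□
□□□□□□□□
□□□□□□□□
[4] □□□□□□□□
□□□□□□□□
□□□■■□□□
□□□■v□□□
□□□□□□□□
□□□□□□□□
[5] □□□□□□□□
□□□□□□□□
□□□■■□□□
□□□■□>□□
□□□□□□□□
□□□□□□□□
[6] □□□□□□□□
□□□□□□□□
□□□■■□□□
□□□■□■□□
□□□□□v□□
□□□□□□□□
[7] □□□□□□□□
□□□□□□□□
□□□■■□□□
□□□■□■□□
□□□□<■□□
□□□□□□□□
[8] □□□□□□□□
□□□□□□□□
□□□■■□□□
□□□■^■□□
□□□□■■□□
□□□□□□□□
[9] □□□□□□□□
□□□□□□□□
□□□■■□□□
□□□■■>□□
□□□□■■□□
□□□□□□□□
[10] □□□□□□□□
□□□□□□□□
□□□■■^□□
□□□■■□□□
□□□□■■□□
□□□□□□□□
[11] □□□□□□□□
□□□□□□□□
□□□■■■>□
□□□■■□□□
□□□□■■□□
□□□□□□□□
[12] □□□□□□□□
□□□□□□□□
□□□■■■■□
□□□■■□v□
□□□□■■□□
□□□□□□□□
[13] □□□□□□□□
□□□□□□□□
□□□■■■■□
□□□■■<■□
□□□□■■□□
□□□□□□□□
[14] □□□□□□□□
□□□□□□□□
□□□■■^■□
□□□■■■■□
□□□□■■□□
□□□□□□□□
[15] □□□□□□□□
□□□□□□□□
□□□■<□■□
□□□■■■■□
□□□□■■□□
□□□□□□□□
[16] □□□□□□□□
□□□□□□□□
□□□■□□■□
□□□■v■■□
□□□□■■□□
□□□□□□□□
[17] □□□□□□□□
□□□□□□□□
□□□■□□■□
□□□■□>■□
□□□□■■□□
□□□□□□□□
[18] □□□□□□□□
□□□□□□□□
□□□■□^■□
□□□■□□■□
□□□□■■□□
□□□□□□□□
[19] □□□□□□□□
□□□□□□□□
□□□■□■>□
□□□■□□■□
□□□□■■□□
□□□□□□□□
[20] □□□□□□□□
□□□□□□^□
□□□■□■□□
□□□■□□■□
□□□□■■□□
□□□□□□□□
[21] □□□□□□□□
□□□□□□■>
□□□■□■□□
□□□■□□■□
□□□□■■□□
□□□□□□□□
[22] □□□□□□□□
□□□□□□■■
□□□■□■□v
□□□■□□■□
□□□□■■□□
□□□□□□□□
[23] □□□□□□□□
□□□□□□■■
□□□■□■<■
□□□■□□■□
□□□□■■□□
□□□□□□□□
[24] □□□□□□□□
□□□□□□^■
□□□■□■■■
□□□■□□■□
□□□□■■□□
□□□□□□□□
[25] □□□□□□□□
□□□□□<□■
□□□■□■■■
□□□■□□■□
□□□□■■□□
□□□□□□□□
[26] □□□□□^□□
□□□□□■□■
□□□■□■■■
□□□■□□■□
□□□□■■□□
□□□□□□□□
[27] □□□□□■>□
□□□□□■□■
□□□■□■■■
□□□■□□■□
□□□□■■□□
□□□□□□□□
[28] □□□□□■■□
□□□□□■v■
□□□■□■■■
□□□■□□■□
□□□□■■□□
□□□□□□□□
[29] □□□□□■■□
□□□□□<■■
□□□■□■■■
□□□■□□■□
□□□□■■□□
□□□□□□□□
[30] □□□□□■■□
□□□□□□■■
□□□■□v■■
□□□■□□■□
□□□□■■□□
□□□□□□□□
[31] □□□□□■■□
□□□□□□■■
□□□■□□>■
□□□■□□■□
□□□□■■□□
□□□□□□□□
[32] □□□□□■■□
□□□□□□^■
□□□■□□□■
□□□■□□■□
□□□□■■□□
□□□□□□□□
[33] □□□□□■■□
□□□□□<□■
□□□■□□□■
□□□■□□■□
□□□□■■□□
□□□□□□□□
[34] □□□□□^■□
□□□□□■□■
□□□■□□□■
□□□■□□■□
□□□□■■□□
□□□□□□□□
[35] □□□□<□■□
□□□□□■□■
□□□■□□□■
□□□■□□■□
□□□□■■□□
□□□□□□□□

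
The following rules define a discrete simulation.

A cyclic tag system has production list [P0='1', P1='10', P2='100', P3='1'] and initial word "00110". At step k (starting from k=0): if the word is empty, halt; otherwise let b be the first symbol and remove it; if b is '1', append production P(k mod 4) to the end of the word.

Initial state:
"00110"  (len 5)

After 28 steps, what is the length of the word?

gen 0: "00110"  (len 5)
gen 1: "0110"  (len 4)
gen 2: "110"  (len 3)
gen 3: "10100"  (len 5)
gen 4: "01001"  (len 5)
gen 5: "1001"  (len 4)
gen 6: "00110"  (len 5)
gen 7: "0110"  (len 4)
gen 8: "110"  (len 3)
gen 9: "101"  (len 3)
gen 10: "0110"  (len 4)
gen 11: "110"  (len 3)
gen 12: "101"  (len 3)
gen 13: "011"  (len 3)
gen 14: "11"  (len 2)
gen 15: "1100"  (len 4)
gen 16: "1001"  (len 4)
gen 17: "0011"  (len 4)
gen 18: "011"  (len 3)
gen 19: "11"  (len 2)
gen 20: "11"  (len 2)
gen 21: "11"  (len 2)
gen 22: "110"  (len 3)
gen 23: "10100"  (len 5)
gen 24: "01001"  (len 5)
gen 25: "1001"  (len 4)
gen 26: "00110"  (len 5)
gen 27: "0110"  (len 4)
gen 28: "110"  (len 3)

3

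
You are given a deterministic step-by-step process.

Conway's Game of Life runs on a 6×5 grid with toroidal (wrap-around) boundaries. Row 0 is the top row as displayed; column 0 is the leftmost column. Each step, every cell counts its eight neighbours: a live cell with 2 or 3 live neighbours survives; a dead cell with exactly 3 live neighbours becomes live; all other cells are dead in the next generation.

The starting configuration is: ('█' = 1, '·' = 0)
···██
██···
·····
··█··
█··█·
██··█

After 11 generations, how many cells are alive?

8

k=0  ···██
██···
·····
··█··
█··█·
██··█
k=1  ··██·
█···█
·█···
·····
█·██·
·██··
k=2  █·███
█████
█····
·██··
··██·
····█
k=3  ·····
·····
·····
·███·
·███·
██···
k=4  ·····
·····
··█··
·█·█·
···██
██···
k=5  ·····
·····
··█··
···██
·█·██
█···█
k=6  ·····
·····
···█·
█···█
··█··
█··██
k=7  ····█
·····
····█
···██
·█···
···██
k=8  ···██
·····
···██
█··██
█·█··
█··██
k=9  █··█·
·····
█··█·
███··
··█··
███··
k=10  █·█·█
·····
█·█·█
█·███
···█·
█·███
k=11  █·█··
·····
█·█··
█·█··
·····
█·█··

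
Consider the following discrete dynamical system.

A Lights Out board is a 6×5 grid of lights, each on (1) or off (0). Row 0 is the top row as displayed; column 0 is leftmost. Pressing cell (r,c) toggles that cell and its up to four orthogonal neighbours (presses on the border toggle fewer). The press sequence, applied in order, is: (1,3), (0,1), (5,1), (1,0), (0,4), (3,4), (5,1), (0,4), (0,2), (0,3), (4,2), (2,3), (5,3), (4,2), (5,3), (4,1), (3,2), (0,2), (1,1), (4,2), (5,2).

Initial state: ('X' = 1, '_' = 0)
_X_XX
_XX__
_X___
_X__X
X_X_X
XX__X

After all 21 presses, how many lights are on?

t=0: _X_XX
_XX__
_X___
_X__X
X_X_X
XX__X
t=1: _X__X
_X_XX
_X_X_
_X__X
X_X_X
XX__X
t=2: X_X_X
___XX
_X_X_
_X__X
X_X_X
XX__X
t=3: X_X_X
___XX
_X_X_
_X__X
XXX_X
__X_X
t=4: __X_X
XX_XX
XX_X_
_X__X
XXX_X
__X_X
t=5: __XX_
XX_X_
XX_X_
_X__X
XXX_X
__X_X
t=6: __XX_
XX_X_
XX_XX
_X_X_
XXX__
__X_X
t=7: __XX_
XX_X_
XX_XX
_X_X_
X_X__
XX__X
t=8: __X_X
XX_XX
XX_XX
_X_X_
X_X__
XX__X
t=9: _X_XX
XXXXX
XX_XX
_X_X_
X_X__
XX__X
t=10: _XX__
XXX_X
XX_XX
_X_X_
X_X__
XX__X
t=11: _XX__
XXX_X
XX_XX
_XXX_
XX_X_
XXX_X
t=12: _XX__
XXXXX
XXX__
_XX__
XX_X_
XXX_X
t=13: _XX__
XXXXX
XXX__
_XX__
XX___
XX_X_
t=14: _XX__
XXXXX
XXX__
_X___
X_XX_
XXXX_
t=15: _XX__
XXXXX
XXX__
_X___
X_X__
XX__X
t=16: _XX__
XXXXX
XXX__
_____
_X___
X___X
t=17: _XX__
XXXXX
XX___
_XXX_
_XX__
X___X
t=18: ___X_
XX_XX
XX___
_XXX_
_XX__
X___X
t=19: _X_X_
__XXX
X____
_XXX_
_XX__
X___X
t=20: _X_X_
__XXX
X____
_X_X_
___X_
X_X_X
t=21: _X_X_
__XXX
X____
_X_X_
__XX_
XX_XX

14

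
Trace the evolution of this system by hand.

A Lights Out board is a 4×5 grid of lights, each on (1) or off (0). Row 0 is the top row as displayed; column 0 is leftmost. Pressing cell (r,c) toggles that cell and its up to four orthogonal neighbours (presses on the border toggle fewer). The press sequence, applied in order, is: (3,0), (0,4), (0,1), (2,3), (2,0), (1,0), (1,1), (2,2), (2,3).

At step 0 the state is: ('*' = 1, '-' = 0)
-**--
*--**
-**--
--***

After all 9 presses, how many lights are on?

t=0: -**--
*--**
-**--
--***
t=1: -**--
*--**
***--
*****
t=2: -****
*--*-
***--
*****
t=3: *--**
**-*-
***--
*****
t=4: *--**
**---
**-**
***-*
t=5: *--**
-*---
---**
-**-*
t=6: ---**
*----
*--**
-**-*
t=7: -*-**
-**--
**-**
-**-*
t=8: -*-**
-*---
*-*-*
-*--*
t=9: -*-**
-*-*-
*--*-
-*-**

10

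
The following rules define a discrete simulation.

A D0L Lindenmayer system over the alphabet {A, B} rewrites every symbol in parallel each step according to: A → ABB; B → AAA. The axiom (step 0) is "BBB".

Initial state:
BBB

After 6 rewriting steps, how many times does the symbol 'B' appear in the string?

990

step 0: BBB
step 1: AAAAAAAAA
step 2: ABBABBABBABBABBABBABBABBABB
step 3: ABBAAAAAAABBAAAAAAABBAAAAAAABBAAAAAAABBAAAAAAABBAAAAAAABBAAAAAAABBAAAAAAABBAAAAAA
step 4: ABBAAAAAAABBABBABBABBABBABBABBAAAAAAABBABBABBABBABBABBABBA…BABBABBAAAAAAABBABBABBABBABBABBABBAAAAAAABBABBABBABBABBABB  (len 243)
step 5: ABBAAAAAAABBABBABBABBABBABBABBAAAAAAABBAAAAAAABBAAAAAAABBA…BABBABBAAAAAAABBAAAAAAABBAAAAAAABBAAAAAAABBAAAAAAABBAAAAAA  (len 729)
step 6: ABBAAAAAAABBABBABBABBABBABBABBAAAAAAABBAAAAAAABBAAAAAAABBA…BABBABBAAAAAAABBABBABBABBABBABBABBAAAAAAABBABBABBABBABBABB  (len 2187)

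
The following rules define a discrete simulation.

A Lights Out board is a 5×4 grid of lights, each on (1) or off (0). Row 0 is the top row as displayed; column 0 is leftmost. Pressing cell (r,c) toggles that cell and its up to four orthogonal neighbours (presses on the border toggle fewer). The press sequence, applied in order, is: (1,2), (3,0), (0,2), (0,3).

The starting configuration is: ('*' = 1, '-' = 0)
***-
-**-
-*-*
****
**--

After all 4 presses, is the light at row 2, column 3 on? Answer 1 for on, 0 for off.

1

t=0: ***-
-**-
-*-*
****
**--
t=1: **--
---*
-***
****
**--
t=2: **--
---*
****
--**
-*--
t=3: *-**
--**
****
--**
-*--
t=4: *---
--*-
****
--**
-*--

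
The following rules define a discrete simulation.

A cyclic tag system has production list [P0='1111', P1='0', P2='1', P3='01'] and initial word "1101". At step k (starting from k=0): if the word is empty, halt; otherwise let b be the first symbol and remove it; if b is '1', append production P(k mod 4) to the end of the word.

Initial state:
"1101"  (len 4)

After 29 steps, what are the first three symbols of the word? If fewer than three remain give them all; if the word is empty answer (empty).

0) "1101"  (len 4)
1) "1011111"  (len 7)
2) "0111110"  (len 7)
3) "111110"  (len 6)
4) "1111001"  (len 7)
5) "1110011111"  (len 10)
6) "1100111110"  (len 10)
7) "1001111101"  (len 10)
8) "00111110101"  (len 11)
9) "0111110101"  (len 10)
10) "111110101"  (len 9)
11) "111101011"  (len 9)
12) "1110101101"  (len 10)
13) "1101011011111"  (len 13)
14) "1010110111110"  (len 13)
15) "0101101111101"  (len 13)
16) "101101111101"  (len 12)
17) "011011111011111"  (len 15)
18) "11011111011111"  (len 14)
19) "10111110111111"  (len 14)
20) "011111011111101"  (len 15)
21) "11111011111101"  (len 14)
22) "11110111111010"  (len 14)
23) "11101111110101"  (len 14)
24) "110111111010101"  (len 15)
25) "101111110101011111"  (len 18)
26) "011111101010111110"  (len 18)
27) "11111101010111110"  (len 17)
28) "111110101011111001"  (len 18)
29) "111101010111110011111"  (len 21)

111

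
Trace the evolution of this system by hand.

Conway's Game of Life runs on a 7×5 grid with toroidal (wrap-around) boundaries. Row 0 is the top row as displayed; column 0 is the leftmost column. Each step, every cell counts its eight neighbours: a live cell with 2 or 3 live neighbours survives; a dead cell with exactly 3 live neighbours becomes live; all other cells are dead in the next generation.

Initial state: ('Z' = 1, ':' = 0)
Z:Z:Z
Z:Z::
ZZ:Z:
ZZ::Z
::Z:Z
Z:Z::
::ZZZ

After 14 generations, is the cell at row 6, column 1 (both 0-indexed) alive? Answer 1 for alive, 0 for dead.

step 0: Z:Z:Z
Z:Z::
ZZ:Z:
ZZ::Z
::Z:Z
Z:Z::
::ZZZ
step 1: Z:Z::
::Z::
:::Z:
:::::
::Z:Z
Z:Z::
::Z::
step 2: ::ZZ:
:ZZZ:
:::::
:::Z:
:Z:Z:
::Z::
::ZZ:
step 3: ::::Z
:Z:Z:
:::Z:
::Z::
:::Z:
:Z:::
:Z:::
step 4: Z:Z::
::ZZZ
:::Z:
::ZZ:
::Z::
::Z::
Z::::
step 5: Z:Z::
:ZZ:Z
:::::
::ZZ:
:ZZ::
:Z:::
:::::
step 6: Z:ZZ:
ZZZZ:
:Z:::
:ZZZ:
:Z:Z:
:ZZ::
:Z:::
step 7: Z::Z:
Z::Z:
::::Z
ZZ:Z:
Z::Z:
ZZ:::
Z::Z:
step 8: ZZZZ:
Z::Z:
:ZZZ:
ZZZZ:
:::::
ZZZ::
Z:Z::
step 9: Z::Z:
Z::::
:::::
Z::ZZ
:::ZZ
Z:Z::
:::::
step 10: ::::Z
::::Z
Z::::
Z::Z:
:ZZ::
:::ZZ
:Z::Z
step 11: :::ZZ
Z:::Z
Z::::
Z:Z:Z
ZZZ::
:Z:ZZ
::::Z
step 12: :::Z:
Z::Z:
:::Z:
::ZZZ
:::::
:Z:ZZ
::Z::
step 13: ::ZZZ
::ZZ:
:::::
::ZZZ
Z::::
::ZZ:
::Z:Z
step 14: :Z::Z
::Z:Z
::::Z
:::ZZ
:Z:::
:ZZZZ
:Z::Z

1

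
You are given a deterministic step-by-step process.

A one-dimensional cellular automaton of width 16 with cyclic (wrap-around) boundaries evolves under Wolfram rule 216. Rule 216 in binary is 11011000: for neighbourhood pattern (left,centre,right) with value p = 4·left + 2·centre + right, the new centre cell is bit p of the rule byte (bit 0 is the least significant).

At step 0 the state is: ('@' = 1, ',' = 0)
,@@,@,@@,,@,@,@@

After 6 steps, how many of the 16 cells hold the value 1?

t=0: ,@@,@,@@,,@,@,@@
t=1: ,@@,,,@@@,,,,,@@
t=2: ,@@@,,@@@@,,,,@@
t=3: ,@@@@,@@@@@,,,@@
t=4: ,@@@@,@@@@@@,,@@
t=5: ,@@@@,@@@@@@@,@@
t=6: ,@@@@,@@@@@@@,@@

13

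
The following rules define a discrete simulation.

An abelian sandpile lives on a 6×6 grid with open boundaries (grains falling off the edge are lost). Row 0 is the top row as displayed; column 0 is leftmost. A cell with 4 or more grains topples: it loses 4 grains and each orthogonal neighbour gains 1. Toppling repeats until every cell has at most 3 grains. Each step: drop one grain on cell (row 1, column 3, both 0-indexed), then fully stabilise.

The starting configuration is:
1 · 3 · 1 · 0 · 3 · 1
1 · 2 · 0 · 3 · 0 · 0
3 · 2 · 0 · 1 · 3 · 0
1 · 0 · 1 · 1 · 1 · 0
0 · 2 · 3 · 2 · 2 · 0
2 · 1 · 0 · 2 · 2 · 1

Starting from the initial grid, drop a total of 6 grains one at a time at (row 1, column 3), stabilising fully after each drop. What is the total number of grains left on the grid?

51

0) 1 · 3 · 1 · 0 · 3 · 1
1 · 2 · 0 · 3 · 0 · 0
3 · 2 · 0 · 1 · 3 · 0
1 · 0 · 1 · 1 · 1 · 0
0 · 2 · 3 · 2 · 2 · 0
2 · 1 · 0 · 2 · 2 · 1
1) 1 · 3 · 1 · 1 · 3 · 1
1 · 2 · 1 · 0 · 1 · 0
3 · 2 · 0 · 2 · 3 · 0
1 · 0 · 1 · 1 · 1 · 0
0 · 2 · 3 · 2 · 2 · 0
2 · 1 · 0 · 2 · 2 · 1
2) 1 · 3 · 1 · 1 · 3 · 1
1 · 2 · 1 · 1 · 1 · 0
3 · 2 · 0 · 2 · 3 · 0
1 · 0 · 1 · 1 · 1 · 0
0 · 2 · 3 · 2 · 2 · 0
2 · 1 · 0 · 2 · 2 · 1
3) 1 · 3 · 1 · 1 · 3 · 1
1 · 2 · 1 · 2 · 1 · 0
3 · 2 · 0 · 2 · 3 · 0
1 · 0 · 1 · 1 · 1 · 0
0 · 2 · 3 · 2 · 2 · 0
2 · 1 · 0 · 2 · 2 · 1
4) 1 · 3 · 1 · 1 · 3 · 1
1 · 2 · 1 · 3 · 1 · 0
3 · 2 · 0 · 2 · 3 · 0
1 · 0 · 1 · 1 · 1 · 0
0 · 2 · 3 · 2 · 2 · 0
2 · 1 · 0 · 2 · 2 · 1
5) 1 · 3 · 1 · 2 · 3 · 1
1 · 2 · 2 · 0 · 2 · 0
3 · 2 · 0 · 3 · 3 · 0
1 · 0 · 1 · 1 · 1 · 0
0 · 2 · 3 · 2 · 2 · 0
2 · 1 · 0 · 2 · 2 · 1
6) 1 · 3 · 1 · 2 · 3 · 1
1 · 2 · 2 · 1 · 2 · 0
3 · 2 · 0 · 3 · 3 · 0
1 · 0 · 1 · 1 · 1 · 0
0 · 2 · 3 · 2 · 2 · 0
2 · 1 · 0 · 2 · 2 · 1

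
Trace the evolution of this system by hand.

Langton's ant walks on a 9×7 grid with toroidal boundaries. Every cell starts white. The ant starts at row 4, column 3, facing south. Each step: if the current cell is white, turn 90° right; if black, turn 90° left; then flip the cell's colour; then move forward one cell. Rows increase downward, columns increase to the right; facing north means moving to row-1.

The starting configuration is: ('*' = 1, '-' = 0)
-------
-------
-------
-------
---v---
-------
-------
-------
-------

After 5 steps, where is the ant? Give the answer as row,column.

step 0: -------
-------
-------
-------
---v---
-------
-------
-------
-------
step 1: -------
-------
-------
-------
--<*---
-------
-------
-------
-------
step 2: -------
-------
-------
--^----
--**---
-------
-------
-------
-------
step 3: -------
-------
-------
--*>---
--**---
-------
-------
-------
-------
step 4: -------
-------
-------
--**---
--*v---
-------
-------
-------
-------
step 5: -------
-------
-------
--**---
--*->--
-------
-------
-------
-------

4,4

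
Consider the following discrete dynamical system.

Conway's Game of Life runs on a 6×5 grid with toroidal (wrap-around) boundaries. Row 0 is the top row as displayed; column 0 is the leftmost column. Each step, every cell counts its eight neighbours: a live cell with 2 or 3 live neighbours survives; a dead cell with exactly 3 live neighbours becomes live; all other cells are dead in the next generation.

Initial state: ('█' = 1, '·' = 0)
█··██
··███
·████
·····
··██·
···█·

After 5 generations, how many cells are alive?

gen 0: █··██
··███
·████
·····
··██·
···█·
gen 1: █····
·····
██··█
·█··█
··██·
·····
gen 2: ·····
·█··█
·█··█
·█··█
··██·
·····
gen 3: ·····
·····
·████
·█··█
··██·
·····
gen 4: ·····
··██·
·████
·█··█
··██·
·····
gen 5: ·····
·█··█
·█··█
·█··█
··██·
·····

8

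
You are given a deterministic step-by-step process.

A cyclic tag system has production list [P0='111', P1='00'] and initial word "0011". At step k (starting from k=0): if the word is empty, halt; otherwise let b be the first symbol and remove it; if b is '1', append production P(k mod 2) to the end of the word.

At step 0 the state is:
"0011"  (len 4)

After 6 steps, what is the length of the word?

step 0: "0011"  (len 4)
step 1: "011"  (len 3)
step 2: "11"  (len 2)
step 3: "1111"  (len 4)
step 4: "11100"  (len 5)
step 5: "1100111"  (len 7)
step 6: "10011100"  (len 8)

8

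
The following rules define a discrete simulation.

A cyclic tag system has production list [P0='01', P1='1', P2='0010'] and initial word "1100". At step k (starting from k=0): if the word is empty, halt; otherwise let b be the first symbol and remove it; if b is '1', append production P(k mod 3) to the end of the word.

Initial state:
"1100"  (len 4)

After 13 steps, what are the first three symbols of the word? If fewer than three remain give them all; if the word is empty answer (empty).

step 0: "1100"  (len 4)
step 1: "10001"  (len 5)
step 2: "00011"  (len 5)
step 3: "0011"  (len 4)
step 4: "011"  (len 3)
step 5: "11"  (len 2)
step 6: "10010"  (len 5)
step 7: "001001"  (len 6)
step 8: "01001"  (len 5)
step 9: "1001"  (len 4)
step 10: "00101"  (len 5)
step 11: "0101"  (len 4)
step 12: "101"  (len 3)
step 13: "0101"  (len 4)

010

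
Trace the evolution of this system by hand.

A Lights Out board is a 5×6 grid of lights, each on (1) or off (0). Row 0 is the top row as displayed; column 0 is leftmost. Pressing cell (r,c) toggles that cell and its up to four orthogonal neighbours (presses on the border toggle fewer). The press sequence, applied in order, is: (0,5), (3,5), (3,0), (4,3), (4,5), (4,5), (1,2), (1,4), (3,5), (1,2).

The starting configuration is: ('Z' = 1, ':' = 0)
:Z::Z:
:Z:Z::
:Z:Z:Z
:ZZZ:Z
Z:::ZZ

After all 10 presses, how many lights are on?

16

step 0: :Z::Z:
:Z:Z::
:Z:Z:Z
:ZZZ:Z
Z:::ZZ
step 1: :Z:::Z
:Z:Z:Z
:Z:Z:Z
:ZZZ:Z
Z:::ZZ
step 2: :Z:::Z
:Z:Z:Z
:Z:Z::
:ZZZZ:
Z:::Z:
step 3: :Z:::Z
:Z:Z:Z
ZZ:Z::
Z:ZZZ:
::::Z:
step 4: :Z:::Z
:Z:Z:Z
ZZ:Z::
Z:Z:Z:
::ZZ::
step 5: :Z:::Z
:Z:Z:Z
ZZ:Z::
Z:Z:ZZ
::ZZZZ
step 6: :Z:::Z
:Z:Z:Z
ZZ:Z::
Z:Z:Z:
::ZZ::
step 7: :ZZ::Z
::Z::Z
ZZZZ::
Z:Z:Z:
::ZZ::
step 8: :ZZ:ZZ
::ZZZ:
ZZZZZ:
Z:Z:Z:
::ZZ::
step 9: :ZZ:ZZ
::ZZZ:
ZZZZZZ
Z:Z::Z
::ZZ:Z
step 10: :Z::ZZ
:Z::Z:
ZZ:ZZZ
Z:Z::Z
::ZZ:Z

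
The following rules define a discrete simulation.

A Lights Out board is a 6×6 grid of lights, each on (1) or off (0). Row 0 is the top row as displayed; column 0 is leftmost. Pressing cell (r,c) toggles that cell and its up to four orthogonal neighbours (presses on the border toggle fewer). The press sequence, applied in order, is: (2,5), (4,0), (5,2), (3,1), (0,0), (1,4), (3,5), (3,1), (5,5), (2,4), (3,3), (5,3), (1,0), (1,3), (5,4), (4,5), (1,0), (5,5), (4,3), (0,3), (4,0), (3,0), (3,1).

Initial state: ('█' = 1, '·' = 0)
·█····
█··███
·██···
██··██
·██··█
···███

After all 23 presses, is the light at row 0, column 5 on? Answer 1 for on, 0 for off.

gen 0: ·█····
█··███
·██···
██··██
·██··█
···███
gen 1: ·█····
█··██·
·██·██
██··█·
·██··█
···███
gen 2: ·█····
█··██·
·██·██
·█··█·
█·█··█
█··███
gen 3: ·█····
█··██·
·██·██
·█··█·
█····█
███·██
gen 4: ·█····
█··██·
··█·██
█·█·█·
██···█
███·██
gen 5: █·····
···██·
··█·██
█·█·█·
██···█
███·██
gen 6: █···█·
·····█
··█··█
█·█·█·
██···█
███·██
gen 7: █···█·
·····█
··█···
█·█··█
██····
███·██
gen 8: █···█·
·····█
·██···
·█···█
█·····
███·██
gen 9: █···█·
·····█
·██···
·█···█
█····█
███···
gen 10: █···█·
····██
·█████
·█··██
█····█
███···
gen 11: █···█·
····██
·██·██
·███·█
█··█·█
███···
gen 12: █···█·
····██
·██·██
·███·█
█····█
██·██·
gen 13: ····█·
██··██
███·██
·███·█
█····█
██·██·
gen 14: ···██·
████·█
██████
·███·█
█····█
██·██·
gen 15: ···██·
████·█
██████
·███·█
█···██
██···█
gen 16: ···██·
████·█
██████
·███··
█·····
██····
gen 17: █··██·
··██·█
·█████
·███··
█·····
██····
gen 18: █··██·
··██·█
·█████
·███··
█····█
██··██
gen 19: █··██·
··██·█
·█████
·██···
█·████
██·███
gen 20: █·█···
··█··█
·█████
·██···
█·████
██·███
gen 21: █·█···
··█··█
·█████
███···
·█████
·█·███
gen 22: █·█···
··█··█
██████
··█···
██████
·█·███
gen 23: █·█···
··█··█
█·████
██····
█·████
·█·███

0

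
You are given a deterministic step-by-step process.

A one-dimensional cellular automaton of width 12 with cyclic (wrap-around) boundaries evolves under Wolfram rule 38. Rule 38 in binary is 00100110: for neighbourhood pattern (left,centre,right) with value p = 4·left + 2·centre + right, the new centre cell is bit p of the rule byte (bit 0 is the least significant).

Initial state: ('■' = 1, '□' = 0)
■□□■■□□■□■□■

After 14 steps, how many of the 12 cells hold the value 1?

3

0) ■□□■■□□■□■□■
1) □□■□□□■■■■■□
2) □■■□□■□□□□□□
3) ■□□□■■□□□□□□
4) ■□□■□□□□□□□■
5) □□■■□□□□□□■□
6) □■□□□□□□□■■□
7) ■■□□□□□□■□□□
8) □□□□□□□■■□□■
9) □□□□□□■□□□■■
10) □□□□□■■□□■□□
11) □□□□■□□□■■□□
12) □□□■■□□■□□□□
13) □□■□□□■■□□□□
14) □■■□□■□□□□□□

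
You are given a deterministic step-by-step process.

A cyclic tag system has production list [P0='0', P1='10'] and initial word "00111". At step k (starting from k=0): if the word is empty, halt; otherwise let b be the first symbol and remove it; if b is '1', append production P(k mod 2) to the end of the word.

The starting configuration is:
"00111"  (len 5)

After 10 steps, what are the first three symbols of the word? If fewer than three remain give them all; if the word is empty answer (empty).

(empty)

step 0: "00111"  (len 5)
step 1: "0111"  (len 4)
step 2: "111"  (len 3)
step 3: "110"  (len 3)
step 4: "1010"  (len 4)
step 5: "0100"  (len 4)
step 6: "100"  (len 3)
step 7: "000"  (len 3)
step 8: "00"  (len 2)
step 9: "0"  (len 1)
step 10: (halted — word empty)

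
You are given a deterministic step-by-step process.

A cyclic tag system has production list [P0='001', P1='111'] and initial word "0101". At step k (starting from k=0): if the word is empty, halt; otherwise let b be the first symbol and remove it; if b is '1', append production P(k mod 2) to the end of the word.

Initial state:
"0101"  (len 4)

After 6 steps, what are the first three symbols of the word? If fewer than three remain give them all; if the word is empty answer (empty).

111

t=0: "0101"  (len 4)
t=1: "101"  (len 3)
t=2: "01111"  (len 5)
t=3: "1111"  (len 4)
t=4: "111111"  (len 6)
t=5: "11111001"  (len 8)
t=6: "1111001111"  (len 10)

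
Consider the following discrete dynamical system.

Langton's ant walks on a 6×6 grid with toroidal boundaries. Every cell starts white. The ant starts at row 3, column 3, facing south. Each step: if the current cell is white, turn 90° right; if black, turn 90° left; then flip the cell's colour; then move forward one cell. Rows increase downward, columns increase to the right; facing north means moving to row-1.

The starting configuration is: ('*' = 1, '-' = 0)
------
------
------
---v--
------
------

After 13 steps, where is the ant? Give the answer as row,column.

[0] ------
------
------
---v--
------
------
[1] ------
------
------
--<*--
------
------
[2] ------
------
--^---
--**--
------
------
[3] ------
------
--*>--
--**--
------
------
[4] ------
------
--**--
--*v--
------
------
[5] ------
------
--**--
--*->-
------
------
[6] ------
------
--**--
--*-*-
----v-
------
[7] ------
------
--**--
--*-*-
---<*-
------
[8] ------
------
--**--
--*^*-
---**-
------
[9] ------
------
--**--
--**>-
---**-
------
[10] ------
------
--**^-
--**--
---**-
------
[11] ------
------
--***>
--**--
---**-
------
[12] ------
------
--****
--**-v
---**-
------
[13] ------
------
--****
--**<*
---**-
------

3,4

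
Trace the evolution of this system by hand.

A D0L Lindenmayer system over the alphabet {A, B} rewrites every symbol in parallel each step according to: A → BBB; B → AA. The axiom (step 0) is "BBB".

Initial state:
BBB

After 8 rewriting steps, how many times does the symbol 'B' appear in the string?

[0] BBB
[1] AAAAAA
[2] BBBBBBBBBBBBBBBBBB
[3] AAAAAAAAAAAAAAAAAAAAAAAAAAAAAAAAAAAA
[4] BBBBBBBBBBBBBBBBBBBBBBBBBBBBBBBBBBBBBBBBBBBBBBBBBBBBBBBBBBBBBBBBBBBBBBBBBBBBBBBBBBBBBBBBBBBBBBBBBBBBBBBBBBBB
[5] AAAAAAAAAAAAAAAAAAAAAAAAAAAAAAAAAAAAAAAAAAAAAAAAAAAAAAAAAA…AAAAAAAAAAAAAAAAAAAAAAAAAAAAAAAAAAAAAAAAAAAAAAAAAAAAAAAAAA  (len 216)
[6] BBBBBBBBBBBBBBBBBBBBBBBBBBBBBBBBBBBBBBBBBBBBBBBBBBBBBBBBBB…BBBBBBBBBBBBBBBBBBBBBBBBBBBBBBBBBBBBBBBBBBBBBBBBBBBBBBBBBB  (len 648)
[7] AAAAAAAAAAAAAAAAAAAAAAAAAAAAAAAAAAAAAAAAAAAAAAAAAAAAAAAAAA…AAAAAAAAAAAAAAAAAAAAAAAAAAAAAAAAAAAAAAAAAAAAAAAAAAAAAAAAAA  (len 1296)
[8] BBBBBBBBBBBBBBBBBBBBBBBBBBBBBBBBBBBBBBBBBBBBBBBBBBBBBBBBBB…BBBBBBBBBBBBBBBBBBBBBBBBBBBBBBBBBBBBBBBBBBBBBBBBBBBBBBBBBB  (len 3888)

3888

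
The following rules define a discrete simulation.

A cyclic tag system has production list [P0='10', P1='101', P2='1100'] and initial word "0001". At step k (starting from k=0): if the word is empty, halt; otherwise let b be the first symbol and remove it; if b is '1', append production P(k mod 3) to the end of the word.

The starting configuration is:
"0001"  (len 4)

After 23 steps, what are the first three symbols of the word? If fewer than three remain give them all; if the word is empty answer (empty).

step 0: "0001"  (len 4)
step 1: "001"  (len 3)
step 2: "01"  (len 2)
step 3: "1"  (len 1)
step 4: "10"  (len 2)
step 5: "0101"  (len 4)
step 6: "101"  (len 3)
step 7: "0110"  (len 4)
step 8: "110"  (len 3)
step 9: "101100"  (len 6)
step 10: "0110010"  (len 7)
step 11: "110010"  (len 6)
step 12: "100101100"  (len 9)
step 13: "0010110010"  (len 10)
step 14: "010110010"  (len 9)
step 15: "10110010"  (len 8)
step 16: "011001010"  (len 9)
step 17: "11001010"  (len 8)
step 18: "10010101100"  (len 11)
step 19: "001010110010"  (len 12)
step 20: "01010110010"  (len 11)
step 21: "1010110010"  (len 10)
step 22: "01011001010"  (len 11)
step 23: "1011001010"  (len 10)

101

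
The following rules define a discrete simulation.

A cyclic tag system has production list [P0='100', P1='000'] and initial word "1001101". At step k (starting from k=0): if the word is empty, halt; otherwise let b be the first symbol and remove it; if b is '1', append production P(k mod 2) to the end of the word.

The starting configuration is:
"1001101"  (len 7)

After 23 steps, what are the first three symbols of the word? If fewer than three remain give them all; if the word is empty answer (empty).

[0] "1001101"  (len 7)
[1] "001101100"  (len 9)
[2] "01101100"  (len 8)
[3] "1101100"  (len 7)
[4] "101100000"  (len 9)
[5] "01100000100"  (len 11)
[6] "1100000100"  (len 10)
[7] "100000100100"  (len 12)
[8] "00000100100000"  (len 14)
[9] "0000100100000"  (len 13)
[10] "000100100000"  (len 12)
[11] "00100100000"  (len 11)
[12] "0100100000"  (len 10)
[13] "100100000"  (len 9)
[14] "00100000000"  (len 11)
[15] "0100000000"  (len 10)
[16] "100000000"  (len 9)
[17] "00000000100"  (len 11)
[18] "0000000100"  (len 10)
[19] "000000100"  (len 9)
[20] "00000100"  (len 8)
[21] "0000100"  (len 7)
[22] "000100"  (len 6)
[23] "00100"  (len 5)

001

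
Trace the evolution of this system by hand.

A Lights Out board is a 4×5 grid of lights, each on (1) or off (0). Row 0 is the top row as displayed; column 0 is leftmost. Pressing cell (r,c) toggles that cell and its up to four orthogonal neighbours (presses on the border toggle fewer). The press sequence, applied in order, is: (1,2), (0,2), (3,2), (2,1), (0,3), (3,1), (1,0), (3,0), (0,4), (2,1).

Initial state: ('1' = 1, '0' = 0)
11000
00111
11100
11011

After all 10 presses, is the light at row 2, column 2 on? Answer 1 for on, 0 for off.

1

t=0: 11000
00111
11100
11011
t=1: 11100
01001
11000
11011
t=2: 10010
01101
11000
11011
t=3: 10010
01101
11100
10101
t=4: 10010
00101
00000
11101
t=5: 10101
00111
00000
11101
t=6: 10101
00111
01000
00001
t=7: 00101
11111
11000
00001
t=8: 00101
11111
01000
11001
t=9: 00110
11110
01000
11001
t=10: 00110
10110
10100
10001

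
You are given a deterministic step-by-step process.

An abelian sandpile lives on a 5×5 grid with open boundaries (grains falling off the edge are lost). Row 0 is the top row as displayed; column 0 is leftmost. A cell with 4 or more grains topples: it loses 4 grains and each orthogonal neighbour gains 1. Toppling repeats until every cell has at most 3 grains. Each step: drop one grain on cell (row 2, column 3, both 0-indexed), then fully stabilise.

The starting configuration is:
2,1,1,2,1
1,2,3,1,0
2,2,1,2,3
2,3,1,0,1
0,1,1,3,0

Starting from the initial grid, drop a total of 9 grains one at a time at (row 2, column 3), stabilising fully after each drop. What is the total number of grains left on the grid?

0) 2,1,1,2,1
1,2,3,1,0
2,2,1,2,3
2,3,1,0,1
0,1,1,3,0
1) 2,1,1,2,1
1,2,3,1,0
2,2,1,3,3
2,3,1,0,1
0,1,1,3,0
2) 2,1,1,2,1
1,2,3,2,1
2,2,2,1,0
2,3,1,1,2
0,1,1,3,0
3) 2,1,1,2,1
1,2,3,2,1
2,2,2,2,0
2,3,1,1,2
0,1,1,3,0
4) 2,1,1,2,1
1,2,3,2,1
2,2,2,3,0
2,3,1,1,2
0,1,1,3,0
5) 2,1,1,2,1
1,2,3,3,1
2,2,3,0,1
2,3,1,2,2
0,1,1,3,0
6) 2,1,1,2,1
1,2,3,3,1
2,2,3,1,1
2,3,1,2,2
0,1,1,3,0
7) 2,1,1,2,1
1,2,3,3,1
2,2,3,2,1
2,3,1,2,2
0,1,1,3,0
8) 2,1,1,2,1
1,2,3,3,1
2,2,3,3,1
2,3,1,2,2
0,1,1,3,0
9) 2,1,2,3,1
1,3,1,1,2
2,3,1,2,2
2,3,2,3,2
0,1,1,3,0

44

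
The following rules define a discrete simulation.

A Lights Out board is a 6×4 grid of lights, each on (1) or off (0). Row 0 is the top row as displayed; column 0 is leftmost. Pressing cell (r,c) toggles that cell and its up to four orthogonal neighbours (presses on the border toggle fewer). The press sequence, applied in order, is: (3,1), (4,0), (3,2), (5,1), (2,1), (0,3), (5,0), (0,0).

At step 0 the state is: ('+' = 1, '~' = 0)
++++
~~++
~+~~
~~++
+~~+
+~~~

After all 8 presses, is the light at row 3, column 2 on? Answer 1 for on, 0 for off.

k=0  ++++
~~++
~+~~
~~++
+~~+
+~~~
k=1  ++++
~~++
~~~~
++~+
++~+
+~~~
k=2  ++++
~~++
~~~~
~+~+
~~~+
~~~~
k=3  ++++
~~++
~~+~
~~+~
~~++
~~~~
k=4  ++++
~~++
~~+~
~~+~
~+++
+++~
k=5  ++++
~+++
++~~
~++~
~+++
+++~
k=6  ++~~
~++~
++~~
~++~
~+++
+++~
k=7  ++~~
~++~
++~~
~++~
++++
~~+~
k=8  ~~~~
+++~
++~~
~++~
++++
~~+~

1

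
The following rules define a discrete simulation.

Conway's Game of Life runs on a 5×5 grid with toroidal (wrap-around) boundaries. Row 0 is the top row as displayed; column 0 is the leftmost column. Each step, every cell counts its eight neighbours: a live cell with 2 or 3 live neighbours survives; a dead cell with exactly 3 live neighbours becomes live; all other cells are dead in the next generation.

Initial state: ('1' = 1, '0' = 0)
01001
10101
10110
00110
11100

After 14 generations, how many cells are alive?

k=0  01001
10101
10110
00110
11100
k=1  00001
00100
10000
10000
10001
k=2  10011
00000
01000
11000
10001
k=3  10010
10001
11000
01001
00010
k=4  10010
00000
01000
01101
10110
k=5  01110
00000
11100
00001
10000
k=6  01100
10010
11000
00001
11111
k=7  00000
10001
11000
00000
00001
k=8  10001
11001
11001
10000
00000
k=9  01001
00010
00000
11001
10001
k=10  00011
00000
10001
01001
00010
k=11  00011
10010
10001
00011
10110
k=12  11000
10010
10000
01100
10100
k=13  10100
10000
10101
10100
10100
k=14  10001
10010
10011
10100
10111

13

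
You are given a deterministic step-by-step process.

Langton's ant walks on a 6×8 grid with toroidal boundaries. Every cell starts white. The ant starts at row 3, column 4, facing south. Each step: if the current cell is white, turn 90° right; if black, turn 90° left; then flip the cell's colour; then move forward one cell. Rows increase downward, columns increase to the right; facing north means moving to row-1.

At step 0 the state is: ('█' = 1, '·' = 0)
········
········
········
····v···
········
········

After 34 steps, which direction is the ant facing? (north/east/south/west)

k=0  ········
········
········
····v···
········
········
k=1  ········
········
········
···<█···
········
········
k=2  ········
········
···^····
···██···
········
········
k=3  ········
········
···█>···
···██···
········
········
k=4  ········
········
···██···
···█v···
········
········
k=5  ········
········
···██···
···█·>··
········
········
k=6  ········
········
···██···
···█·█··
·····v··
········
k=7  ········
········
···██···
···█·█··
····<█··
········
k=8  ········
········
···██···
···█^█··
····██··
········
k=9  ········
········
···██···
···██>··
····██··
········
k=10  ········
········
···██^··
···██···
····██··
········
k=11  ········
········
···███>·
···██···
····██··
········
k=12  ········
········
···████·
···██·v·
····██··
········
k=13  ········
········
···████·
···██<█·
····██··
········
k=14  ········
········
···██^█·
···████·
····██··
········
k=15  ········
········
···█<·█·
···████·
····██··
········
k=16  ········
········
···█··█·
···█v██·
····██··
········
k=17  ········
········
···█··█·
···█·>█·
····██··
········
k=18  ········
········
···█·^█·
···█··█·
····██··
········
k=19  ········
········
···█·█>·
···█··█·
····██··
········
k=20  ········
······^·
···█·█··
···█··█·
····██··
········
k=21  ········
······█>
···█·█··
···█··█·
····██··
········
k=22  ········
······██
···█·█·v
···█··█·
····██··
········
k=23  ········
······██
···█·█<█
···█··█·
····██··
········
k=24  ········
······^█
···█·███
···█··█·
····██··
········
k=25  ········
·····<·█
···█·███
···█··█·
····██··
········
k=26  ·····^··
·····█·█
···█·███
···█··█·
····██··
········
k=27  ·····█>·
·····█·█
···█·███
···█··█·
····██··
········
k=28  ·····██·
·····█v█
···█·███
···█··█·
····██··
········
k=29  ·····██·
·····<██
···█·███
···█··█·
····██··
········
k=30  ·····██·
······██
···█·v██
···█··█·
····██··
········
k=31  ·····██·
······██
···█··>█
···█··█·
····██··
········
k=32  ·····██·
······^█
···█···█
···█··█·
····██··
········
k=33  ·····██·
·····<·█
···█···█
···█··█·
····██··
········
k=34  ·····^█·
·····█·█
···█···█
···█··█·
····██··
········

north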